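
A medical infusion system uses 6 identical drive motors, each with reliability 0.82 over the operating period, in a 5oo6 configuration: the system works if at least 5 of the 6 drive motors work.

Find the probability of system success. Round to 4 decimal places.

0.7044

R = Σ_{i=5}^{6} C(6,i) p^i (1−p)^{6−i} with p = 0.82
C(6,5)·0.82^5·0.18^1 = 0.400399
C(6,6)·0.82^6·0.18^0 = 0.304007
Sum = 0.7044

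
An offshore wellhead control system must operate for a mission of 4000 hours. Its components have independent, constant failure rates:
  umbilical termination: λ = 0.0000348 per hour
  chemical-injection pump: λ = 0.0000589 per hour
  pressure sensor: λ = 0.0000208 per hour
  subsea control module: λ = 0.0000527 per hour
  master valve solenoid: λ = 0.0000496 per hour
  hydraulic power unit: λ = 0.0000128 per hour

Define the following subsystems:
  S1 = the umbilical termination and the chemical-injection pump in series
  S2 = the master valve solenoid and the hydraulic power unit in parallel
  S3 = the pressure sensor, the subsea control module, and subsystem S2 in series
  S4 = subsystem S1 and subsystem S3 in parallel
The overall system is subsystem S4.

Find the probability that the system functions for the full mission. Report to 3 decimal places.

R(umbilical termination) = exp(−0.0000348 × 4000) = 0.87005
R(chemical-injection pump) = exp(−0.0000589 × 4000) = 0.79010
R(pressure sensor) = exp(−0.0000208 × 4000) = 0.92017
R(subsea control module) = exp(−0.0000527 × 4000) = 0.80994
R(master valve solenoid) = exp(−0.0000496 × 4000) = 0.82004
R(hydraulic power unit) = exp(−0.0000128 × 4000) = 0.95009
Series (umbilical termination and chemical-injection pump): 0.87005 × 0.79010 = 0.68743
Parallel (master valve solenoid and hydraulic power unit): 1 − (1 − 0.82004)(1 − 0.95009) = 0.99102
Series (pressure sensor, subsea control module, and [0.99102]): 0.92017 × 0.80994 × 0.99102 = 0.73859
Parallel ([0.68743] and [0.73859]): 1 − (1 − 0.68743)(1 − 0.73859) = 0.918

0.918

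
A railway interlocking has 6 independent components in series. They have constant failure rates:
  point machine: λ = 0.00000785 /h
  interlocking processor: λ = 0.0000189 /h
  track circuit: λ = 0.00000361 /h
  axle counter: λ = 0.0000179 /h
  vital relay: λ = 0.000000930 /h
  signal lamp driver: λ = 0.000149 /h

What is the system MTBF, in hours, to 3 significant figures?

5050

Series of exponential components: λ_sys = Σ λ_i
λ_sys = 0.00000785 + 0.0000189 + 0.00000361 + 0.0000179 + 0.000000930 + 0.000149 = 1.9819e-04 /h
MTBF = 1 / λ_sys = 5050 h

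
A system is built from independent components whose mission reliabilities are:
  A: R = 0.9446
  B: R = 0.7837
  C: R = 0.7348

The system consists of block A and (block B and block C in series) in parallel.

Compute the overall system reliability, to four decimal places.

Series (B and C): 0.783700 × 0.734800 = 0.575863
Parallel (A and [0.575863]): 1 − (1 − 0.944600)(1 − 0.575863) = 0.9765

0.9765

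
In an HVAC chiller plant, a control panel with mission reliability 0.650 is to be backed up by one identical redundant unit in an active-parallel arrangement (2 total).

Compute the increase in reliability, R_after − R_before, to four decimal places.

0.2275

R_before = 0.650
R_after = 1 − (1 − 0.650)^2 = 0.8775
ΔR = 0.8775 − 0.650 = 0.2275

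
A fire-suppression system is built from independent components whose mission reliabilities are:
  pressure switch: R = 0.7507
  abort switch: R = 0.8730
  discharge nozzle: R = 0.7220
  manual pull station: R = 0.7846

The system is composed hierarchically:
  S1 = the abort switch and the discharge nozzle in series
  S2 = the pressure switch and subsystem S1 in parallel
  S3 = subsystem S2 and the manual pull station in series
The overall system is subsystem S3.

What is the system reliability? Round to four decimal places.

0.7123

Series (abort switch and discharge nozzle): 0.873000 × 0.722000 = 0.630306
Parallel (pressure switch and [0.630306]): 1 − (1 − 0.750700)(1 − 0.630306) = 0.907835
Series ([0.907835] and manual pull station): 0.907835 × 0.784600 = 0.7123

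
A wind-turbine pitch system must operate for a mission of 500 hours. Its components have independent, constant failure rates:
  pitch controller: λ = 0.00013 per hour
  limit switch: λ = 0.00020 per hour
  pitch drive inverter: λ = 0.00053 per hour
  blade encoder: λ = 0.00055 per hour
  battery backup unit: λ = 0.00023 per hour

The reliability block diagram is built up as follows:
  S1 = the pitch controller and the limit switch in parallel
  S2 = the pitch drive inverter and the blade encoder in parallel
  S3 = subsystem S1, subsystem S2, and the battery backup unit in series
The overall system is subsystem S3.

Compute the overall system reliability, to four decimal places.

0.8364

R(pitch controller) = exp(−0.00013 × 500) = 0.937067
R(limit switch) = exp(−0.00020 × 500) = 0.904837
R(pitch drive inverter) = exp(−0.00053 × 500) = 0.767206
R(blade encoder) = exp(−0.00055 × 500) = 0.759572
R(battery backup unit) = exp(−0.00023 × 500) = 0.891366
Parallel (pitch controller and limit switch): 1 − (1 − 0.937067)(1 − 0.904837) = 0.994011
Parallel (pitch drive inverter and blade encoder): 1 − (1 − 0.767206)(1 − 0.759572) = 0.944030
Series ([0.994011], [0.944030], and battery backup unit): 0.994011 × 0.944030 × 0.891366 = 0.8364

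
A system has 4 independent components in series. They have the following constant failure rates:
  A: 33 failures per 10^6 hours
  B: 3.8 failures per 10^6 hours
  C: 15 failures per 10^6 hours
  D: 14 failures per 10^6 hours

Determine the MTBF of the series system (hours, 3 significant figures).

Series of exponential components: λ_sys = Σ λ_i
λ_sys = 0.000033 + 0.0000038 + 0.000015 + 0.000014 = 6.5800e-05 /h
MTBF = 1 / λ_sys = 15200 h

15200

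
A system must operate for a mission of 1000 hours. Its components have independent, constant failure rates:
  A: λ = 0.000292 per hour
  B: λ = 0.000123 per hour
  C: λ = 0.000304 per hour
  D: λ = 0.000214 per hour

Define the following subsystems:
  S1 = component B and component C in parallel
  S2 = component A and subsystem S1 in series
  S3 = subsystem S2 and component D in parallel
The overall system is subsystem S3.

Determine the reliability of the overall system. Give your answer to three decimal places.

R(A) = exp(−0.000292 × 1000) = 0.74677
R(B) = exp(−0.000123 × 1000) = 0.88426
R(C) = exp(−0.000304 × 1000) = 0.73786
R(D) = exp(−0.000214 × 1000) = 0.80735
Parallel (B and C): 1 − (1 − 0.88426)(1 − 0.73786) = 0.96966
Series (A and [0.96966]): 0.74677 × 0.96966 = 0.72411
Parallel ([0.72411] and D): 1 − (1 − 0.72411)(1 − 0.80735) = 0.947

0.947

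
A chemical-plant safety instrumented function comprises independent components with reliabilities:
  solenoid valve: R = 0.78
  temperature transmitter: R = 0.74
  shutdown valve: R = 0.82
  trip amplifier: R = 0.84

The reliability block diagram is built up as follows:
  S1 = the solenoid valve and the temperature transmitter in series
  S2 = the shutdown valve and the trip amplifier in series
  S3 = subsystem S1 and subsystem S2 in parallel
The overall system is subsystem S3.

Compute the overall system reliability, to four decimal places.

Series (solenoid valve and temperature transmitter): 0.780000 × 0.740000 = 0.577200
Series (shutdown valve and trip amplifier): 0.820000 × 0.840000 = 0.688800
Parallel ([0.577200] and [0.688800]): 1 − (1 − 0.577200)(1 − 0.688800) = 0.8684

0.8684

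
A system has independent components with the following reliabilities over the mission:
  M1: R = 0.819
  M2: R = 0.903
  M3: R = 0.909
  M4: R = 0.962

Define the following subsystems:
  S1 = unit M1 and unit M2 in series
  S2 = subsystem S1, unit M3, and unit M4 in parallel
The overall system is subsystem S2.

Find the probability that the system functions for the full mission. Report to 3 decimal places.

0.999

Series (M1 and M2): 0.81900 × 0.90300 = 0.73956
Parallel ([0.73956], M3, and M4): 1 − (1 − 0.73956)(1 − 0.90900)(1 − 0.96200) = 0.999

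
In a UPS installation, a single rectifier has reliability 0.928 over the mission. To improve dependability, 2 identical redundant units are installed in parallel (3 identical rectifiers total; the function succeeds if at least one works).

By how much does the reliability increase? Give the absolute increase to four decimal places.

R_before = 0.928
R_after = 1 − (1 − 0.928)^3 = 0.9996
ΔR = 0.9996 − 0.928 = 0.0716

0.0716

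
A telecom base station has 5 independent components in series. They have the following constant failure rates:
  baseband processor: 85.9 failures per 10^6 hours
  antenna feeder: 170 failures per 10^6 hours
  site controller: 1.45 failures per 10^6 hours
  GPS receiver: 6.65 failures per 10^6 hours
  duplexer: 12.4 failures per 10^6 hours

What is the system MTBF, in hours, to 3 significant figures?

Series of exponential components: λ_sys = Σ λ_i
λ_sys = 0.0000859 + 0.000170 + 0.00000145 + 0.00000665 + 0.0000124 = 2.7640e-04 /h
MTBF = 1 / λ_sys = 3620 h

3620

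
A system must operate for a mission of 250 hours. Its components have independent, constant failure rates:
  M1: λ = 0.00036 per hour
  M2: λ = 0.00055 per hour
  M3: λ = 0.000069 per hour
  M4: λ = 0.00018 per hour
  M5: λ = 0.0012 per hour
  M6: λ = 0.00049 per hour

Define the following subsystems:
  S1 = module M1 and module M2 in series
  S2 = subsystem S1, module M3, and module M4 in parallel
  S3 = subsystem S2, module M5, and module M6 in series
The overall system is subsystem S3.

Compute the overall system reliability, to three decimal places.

0.655

R(M1) = exp(−0.00036 × 250) = 0.91393
R(M2) = exp(−0.00055 × 250) = 0.87153
R(M3) = exp(−0.000069 × 250) = 0.98290
R(M4) = exp(−0.00018 × 250) = 0.95600
R(M5) = exp(−0.0012 × 250) = 0.74082
R(M6) = exp(−0.00049 × 250) = 0.88471
Series (M1 and M2): 0.91393 × 0.87153 = 0.79652
Parallel ([0.79652], M3, and M4): 1 − (1 − 0.79652)(1 − 0.98290)(1 − 0.95600) = 0.99985
Series ([0.99985], M5, and M6): 0.99985 × 0.74082 × 0.88471 = 0.655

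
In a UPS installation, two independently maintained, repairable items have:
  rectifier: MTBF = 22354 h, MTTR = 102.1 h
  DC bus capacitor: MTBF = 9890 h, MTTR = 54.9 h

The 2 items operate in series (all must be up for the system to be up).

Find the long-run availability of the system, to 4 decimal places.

0.9900

A(rectifier) = MTBF/(MTBF+MTTR) = 22354/(22354+102.1) = 0.995453
A(DC bus capacitor) = MTBF/(MTBF+MTTR) = 9890/(9890+54.9) = 0.994480
Series availability: 0.995453 × 0.994480 = 0.9900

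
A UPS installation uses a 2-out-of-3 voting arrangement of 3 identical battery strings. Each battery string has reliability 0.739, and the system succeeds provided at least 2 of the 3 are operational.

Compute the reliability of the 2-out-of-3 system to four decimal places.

0.8312

R = Σ_{i=2}^{3} C(3,i) p^i (1−p)^{3−i} with p = 0.739
C(3,2)·0.739^2·0.261^1 = 0.427613
C(3,3)·0.739^3·0.261^0 = 0.403583
Sum = 0.8312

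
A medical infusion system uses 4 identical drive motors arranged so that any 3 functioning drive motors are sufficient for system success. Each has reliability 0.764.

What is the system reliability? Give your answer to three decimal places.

0.762

R = Σ_{i=3}^{4} C(4,i) p^i (1−p)^{4−i} with p = 0.764
C(4,3)·0.764^3·0.236^1 = 0.42097
C(4,4)·0.764^4·0.236^0 = 0.34070
Sum = 0.762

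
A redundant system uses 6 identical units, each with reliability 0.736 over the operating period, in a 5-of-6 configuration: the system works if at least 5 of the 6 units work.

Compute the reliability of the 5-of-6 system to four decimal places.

0.5010

R = Σ_{i=5}^{6} C(6,i) p^i (1−p)^{6−i} with p = 0.736
C(6,5)·0.736^5·0.264^1 = 0.342093
C(6,6)·0.736^6·0.264^0 = 0.158952
Sum = 0.5010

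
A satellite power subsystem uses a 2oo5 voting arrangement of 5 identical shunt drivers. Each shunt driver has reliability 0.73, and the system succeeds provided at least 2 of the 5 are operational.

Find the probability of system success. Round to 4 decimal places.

0.9792

R = Σ_{i=2}^{5} C(5,i) p^i (1−p)^{5−i} with p = 0.73
C(5,2)·0.73^2·0.27^3 = 0.104891
C(5,3)·0.73^3·0.27^2 = 0.283593
C(5,4)·0.73^4·0.27^1 = 0.383376
C(5,5)·0.73^5·0.27^0 = 0.207307
Sum = 0.9792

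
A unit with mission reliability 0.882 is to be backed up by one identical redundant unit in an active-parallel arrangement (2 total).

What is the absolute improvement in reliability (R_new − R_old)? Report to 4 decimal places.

R_before = 0.882
R_after = 1 − (1 − 0.882)^2 = 0.9861
ΔR = 0.9861 − 0.882 = 0.1041

0.1041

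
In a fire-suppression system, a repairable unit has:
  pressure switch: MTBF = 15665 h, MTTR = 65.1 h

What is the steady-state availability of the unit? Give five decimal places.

A(pressure switch) = MTBF/(MTBF+MTTR) = 15665/(15665+65.1) = 0.99586

0.99586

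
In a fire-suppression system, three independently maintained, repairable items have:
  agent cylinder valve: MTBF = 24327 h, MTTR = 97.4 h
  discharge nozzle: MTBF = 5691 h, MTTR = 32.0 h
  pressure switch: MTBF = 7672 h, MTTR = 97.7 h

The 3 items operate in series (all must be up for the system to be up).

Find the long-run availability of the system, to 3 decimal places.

A(agent cylinder valve) = MTBF/(MTBF+MTTR) = 24327/(24327+97.4) = 0.996012
A(discharge nozzle) = MTBF/(MTBF+MTTR) = 5691/(5691+32.0) = 0.994409
A(pressure switch) = MTBF/(MTBF+MTTR) = 7672/(7672+97.7) = 0.987426
Series availability: 0.996012 × 0.994409 × 0.987426 = 0.978

0.978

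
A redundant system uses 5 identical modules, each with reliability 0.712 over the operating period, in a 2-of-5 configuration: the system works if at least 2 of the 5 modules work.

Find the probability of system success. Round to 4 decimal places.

0.9735

R = Σ_{i=2}^{5} C(5,i) p^i (1−p)^{5−i} with p = 0.712
C(5,2)·0.712^2·0.288^3 = 0.121098
C(5,3)·0.712^3·0.288^2 = 0.299381
C(5,4)·0.712^4·0.288^1 = 0.370069
C(5,5)·0.712^5·0.288^0 = 0.182978
Sum = 0.9735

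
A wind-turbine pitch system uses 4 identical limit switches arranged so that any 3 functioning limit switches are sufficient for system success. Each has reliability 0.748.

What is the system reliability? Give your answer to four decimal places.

0.7349

R = Σ_{i=3}^{4} C(4,i) p^i (1−p)^{4−i} with p = 0.748
C(4,3)·0.748^3·0.252^1 = 0.421857
C(4,4)·0.748^4·0.252^0 = 0.313045
Sum = 0.7349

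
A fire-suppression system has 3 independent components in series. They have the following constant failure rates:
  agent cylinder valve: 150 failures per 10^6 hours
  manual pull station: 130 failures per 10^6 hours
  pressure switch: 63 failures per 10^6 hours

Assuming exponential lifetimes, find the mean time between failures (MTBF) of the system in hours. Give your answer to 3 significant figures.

2920

Series of exponential components: λ_sys = Σ λ_i
λ_sys = 0.00015 + 0.00013 + 0.000063 = 3.4300e-04 /h
MTBF = 1 / λ_sys = 2920 h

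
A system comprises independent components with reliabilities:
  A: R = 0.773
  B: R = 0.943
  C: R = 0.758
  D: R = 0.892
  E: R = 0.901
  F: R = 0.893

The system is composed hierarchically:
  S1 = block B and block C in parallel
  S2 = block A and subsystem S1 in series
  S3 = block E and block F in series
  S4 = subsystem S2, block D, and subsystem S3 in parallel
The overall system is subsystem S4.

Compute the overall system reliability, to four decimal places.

0.9950

Parallel (B and C): 1 − (1 − 0.943000)(1 − 0.758000) = 0.986206
Series (A and [0.986206]): 0.773000 × 0.986206 = 0.762337
Series (E and F): 0.901000 × 0.893000 = 0.804593
Parallel ([0.762337], D, and [0.804593]): 1 − (1 − 0.762337)(1 − 0.892000)(1 − 0.804593) = 0.9950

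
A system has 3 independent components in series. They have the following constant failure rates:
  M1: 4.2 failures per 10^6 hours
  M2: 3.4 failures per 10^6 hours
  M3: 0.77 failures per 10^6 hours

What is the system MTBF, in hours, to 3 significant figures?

Series of exponential components: λ_sys = Σ λ_i
λ_sys = 0.0000042 + 0.0000034 + 0.00000077 = 8.3700e-06 /h
MTBF = 1 / λ_sys = 119000 h

119000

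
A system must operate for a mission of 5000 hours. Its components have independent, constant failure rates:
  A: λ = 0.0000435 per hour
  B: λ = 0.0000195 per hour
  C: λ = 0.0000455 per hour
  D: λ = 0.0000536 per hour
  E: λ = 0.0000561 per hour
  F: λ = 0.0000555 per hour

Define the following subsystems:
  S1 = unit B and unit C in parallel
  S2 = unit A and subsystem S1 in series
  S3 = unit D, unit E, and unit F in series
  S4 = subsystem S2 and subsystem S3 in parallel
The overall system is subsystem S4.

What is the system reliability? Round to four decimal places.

R(A) = exp(−0.0000435 × 5000) = 0.804528
R(B) = exp(−0.0000195 × 5000) = 0.907102
R(C) = exp(−0.0000455 × 5000) = 0.796522
R(D) = exp(−0.0000536 × 5000) = 0.764908
R(E) = exp(−0.0000561 × 5000) = 0.755406
R(F) = exp(−0.0000555 × 5000) = 0.757676
Parallel (B and C): 1 − (1 − 0.907102)(1 − 0.796522) = 0.981097
Series (A and [0.981097]): 0.804528 × 0.981097 = 0.789320
Series (D, E, and F): 0.764908 × 0.755406 × 0.757676 = 0.437797
Parallel ([0.789320] and [0.437797]): 1 − (1 − 0.789320)(1 − 0.437797) = 0.8816

0.8816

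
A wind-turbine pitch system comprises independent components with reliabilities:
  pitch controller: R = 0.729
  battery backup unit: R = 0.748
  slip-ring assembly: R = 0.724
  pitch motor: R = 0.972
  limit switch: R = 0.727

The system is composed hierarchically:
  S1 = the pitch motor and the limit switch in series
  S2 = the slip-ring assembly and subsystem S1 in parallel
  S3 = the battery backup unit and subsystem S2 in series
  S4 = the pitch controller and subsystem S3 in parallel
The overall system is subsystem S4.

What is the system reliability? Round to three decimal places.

Series (pitch motor and limit switch): 0.97200 × 0.72700 = 0.70664
Parallel (slip-ring assembly and [0.70664]): 1 − (1 − 0.72400)(1 − 0.70664) = 0.91903
Series (battery backup unit and [0.91903]): 0.74800 × 0.91903 = 0.68743
Parallel (pitch controller and [0.68743]): 1 − (1 − 0.72900)(1 − 0.68743) = 0.915

0.915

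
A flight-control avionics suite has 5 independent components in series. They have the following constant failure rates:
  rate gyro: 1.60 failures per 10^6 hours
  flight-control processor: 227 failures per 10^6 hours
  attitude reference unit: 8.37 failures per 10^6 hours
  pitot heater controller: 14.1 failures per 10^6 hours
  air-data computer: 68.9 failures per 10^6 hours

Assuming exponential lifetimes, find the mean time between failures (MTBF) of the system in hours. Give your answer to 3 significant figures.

3130

Series of exponential components: λ_sys = Σ λ_i
λ_sys = 0.00000160 + 0.000227 + 0.00000837 + 0.0000141 + 0.0000689 = 3.1997e-04 /h
MTBF = 1 / λ_sys = 3130 h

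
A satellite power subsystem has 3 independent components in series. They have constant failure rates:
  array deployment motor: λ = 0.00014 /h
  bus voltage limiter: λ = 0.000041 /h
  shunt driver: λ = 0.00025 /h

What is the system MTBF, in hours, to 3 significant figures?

2320

Series of exponential components: λ_sys = Σ λ_i
λ_sys = 0.00014 + 0.000041 + 0.00025 = 4.3100e-04 /h
MTBF = 1 / λ_sys = 2320 h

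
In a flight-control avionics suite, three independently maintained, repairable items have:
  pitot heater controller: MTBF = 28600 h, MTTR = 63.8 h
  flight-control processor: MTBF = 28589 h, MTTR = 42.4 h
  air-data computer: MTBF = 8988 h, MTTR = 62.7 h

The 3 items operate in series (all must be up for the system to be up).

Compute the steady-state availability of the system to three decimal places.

0.989

A(pitot heater controller) = MTBF/(MTBF+MTTR) = 28600/(28600+63.8) = 0.997774
A(flight-control processor) = MTBF/(MTBF+MTTR) = 28589/(28589+42.4) = 0.998519
A(air-data computer) = MTBF/(MTBF+MTTR) = 8988/(8988+62.7) = 0.993072
Series availability: 0.997774 × 0.998519 × 0.993072 = 0.989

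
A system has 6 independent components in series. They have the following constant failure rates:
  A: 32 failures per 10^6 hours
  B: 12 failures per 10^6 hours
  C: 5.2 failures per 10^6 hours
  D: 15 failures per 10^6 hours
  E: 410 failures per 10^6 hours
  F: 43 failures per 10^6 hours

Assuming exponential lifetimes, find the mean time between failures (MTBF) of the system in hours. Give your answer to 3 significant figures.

Series of exponential components: λ_sys = Σ λ_i
λ_sys = 0.000032 + 0.000012 + 0.0000052 + 0.000015 + 0.00041 + 0.000043 = 5.1720e-04 /h
MTBF = 1 / λ_sys = 1930 h

1930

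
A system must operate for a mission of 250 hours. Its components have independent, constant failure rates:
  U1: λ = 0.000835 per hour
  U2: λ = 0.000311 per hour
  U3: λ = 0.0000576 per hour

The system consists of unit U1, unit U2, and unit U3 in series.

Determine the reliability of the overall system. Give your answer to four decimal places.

R(U1) = exp(−0.000835 × 250) = 0.811598
R(U2) = exp(−0.000311 × 250) = 0.925196
R(U3) = exp(−0.0000576 × 250) = 0.985703
Series (U1, U2, and U3): 0.811598 × 0.925196 × 0.985703 = 0.7402

0.7402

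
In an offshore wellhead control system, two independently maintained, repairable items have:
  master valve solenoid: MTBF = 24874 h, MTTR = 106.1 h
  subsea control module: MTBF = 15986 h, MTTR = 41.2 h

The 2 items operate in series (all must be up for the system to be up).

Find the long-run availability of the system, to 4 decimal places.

A(master valve solenoid) = MTBF/(MTBF+MTTR) = 24874/(24874+106.1) = 0.995753
A(subsea control module) = MTBF/(MTBF+MTTR) = 15986/(15986+41.2) = 0.997429
Series availability: 0.995753 × 0.997429 = 0.9932

0.9932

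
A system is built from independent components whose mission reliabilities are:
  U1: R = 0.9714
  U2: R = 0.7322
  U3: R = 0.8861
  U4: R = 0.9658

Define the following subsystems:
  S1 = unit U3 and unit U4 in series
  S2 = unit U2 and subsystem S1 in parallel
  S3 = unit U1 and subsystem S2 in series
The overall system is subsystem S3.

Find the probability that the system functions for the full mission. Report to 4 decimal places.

Series (U3 and U4): 0.886100 × 0.965800 = 0.855795
Parallel (U2 and [0.855795]): 1 − (1 − 0.732200)(1 − 0.855795) = 0.961382
Series (U1 and [0.961382]): 0.971400 × 0.961382 = 0.9339

0.9339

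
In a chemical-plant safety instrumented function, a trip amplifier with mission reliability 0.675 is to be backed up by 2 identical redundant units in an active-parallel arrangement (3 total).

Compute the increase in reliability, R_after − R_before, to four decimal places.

0.2907

R_before = 0.675
R_after = 1 − (1 − 0.675)^3 = 0.9657
ΔR = 0.9657 − 0.675 = 0.2907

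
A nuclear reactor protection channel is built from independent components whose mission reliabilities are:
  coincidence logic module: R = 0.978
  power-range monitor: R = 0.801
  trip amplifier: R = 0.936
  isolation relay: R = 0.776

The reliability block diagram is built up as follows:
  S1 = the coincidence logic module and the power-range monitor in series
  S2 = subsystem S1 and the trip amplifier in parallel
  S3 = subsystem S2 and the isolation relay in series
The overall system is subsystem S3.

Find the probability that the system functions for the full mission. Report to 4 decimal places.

0.7652

Series (coincidence logic module and power-range monitor): 0.978000 × 0.801000 = 0.783378
Parallel ([0.783378] and trip amplifier): 1 − (1 − 0.783378)(1 − 0.936000) = 0.986136
Series ([0.986136] and isolation relay): 0.986136 × 0.776000 = 0.7652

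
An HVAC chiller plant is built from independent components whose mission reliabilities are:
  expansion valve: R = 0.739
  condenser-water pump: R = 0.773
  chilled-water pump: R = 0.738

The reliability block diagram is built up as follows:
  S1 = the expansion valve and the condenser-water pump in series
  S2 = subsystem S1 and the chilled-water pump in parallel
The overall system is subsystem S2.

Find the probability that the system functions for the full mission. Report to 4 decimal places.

Series (expansion valve and condenser-water pump): 0.739000 × 0.773000 = 0.571247
Parallel ([0.571247] and chilled-water pump): 1 − (1 − 0.571247)(1 − 0.738000) = 0.8877

0.8877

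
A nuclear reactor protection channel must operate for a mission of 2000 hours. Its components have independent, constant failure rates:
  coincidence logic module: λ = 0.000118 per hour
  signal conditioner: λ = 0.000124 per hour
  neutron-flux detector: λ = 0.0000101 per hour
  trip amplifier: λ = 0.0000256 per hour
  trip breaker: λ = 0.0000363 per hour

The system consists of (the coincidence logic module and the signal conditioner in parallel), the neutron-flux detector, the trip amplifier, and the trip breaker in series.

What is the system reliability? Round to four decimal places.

0.8259

R(coincidence logic module) = exp(−0.000118 × 2000) = 0.789781
R(signal conditioner) = exp(−0.000124 × 2000) = 0.780360
R(neutron-flux detector) = exp(−0.0000101 × 2000) = 0.980003
R(trip amplifier) = exp(−0.0000256 × 2000) = 0.950089
R(trip breaker) = exp(−0.0000363 × 2000) = 0.929973
Parallel (coincidence logic module and signal conditioner): 1 − (1 − 0.789781)(1 − 0.780360) = 0.953827
Series ([0.953827], neutron-flux detector, trip amplifier, and trip breaker): 0.953827 × 0.980003 × 0.950089 × 0.929973 = 0.8259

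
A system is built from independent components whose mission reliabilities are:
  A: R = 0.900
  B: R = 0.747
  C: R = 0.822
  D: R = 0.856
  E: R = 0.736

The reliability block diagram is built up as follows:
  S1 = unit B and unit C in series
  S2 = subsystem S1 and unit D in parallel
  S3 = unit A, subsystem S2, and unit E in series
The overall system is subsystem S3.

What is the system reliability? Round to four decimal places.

Series (B and C): 0.747000 × 0.822000 = 0.614034
Parallel ([0.614034] and D): 1 − (1 − 0.614034)(1 − 0.856000) = 0.944421
Series (A, [0.944421], and E): 0.900000 × 0.944421 × 0.736000 = 0.6256

0.6256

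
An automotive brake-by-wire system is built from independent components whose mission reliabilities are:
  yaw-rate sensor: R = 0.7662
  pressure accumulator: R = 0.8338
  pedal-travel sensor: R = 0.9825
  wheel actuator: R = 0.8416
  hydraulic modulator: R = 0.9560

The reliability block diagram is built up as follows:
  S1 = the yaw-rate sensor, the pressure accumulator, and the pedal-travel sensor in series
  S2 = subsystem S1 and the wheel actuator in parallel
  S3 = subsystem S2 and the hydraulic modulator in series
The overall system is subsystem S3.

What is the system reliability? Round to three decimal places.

Series (yaw-rate sensor, pressure accumulator, and pedal-travel sensor): 0.76620 × 0.83380 × 0.98250 = 0.62768
Parallel ([0.62768] and wheel actuator): 1 − (1 − 0.62768)(1 − 0.84160) = 0.94102
Series ([0.94102] and hydraulic modulator): 0.94102 × 0.95600 = 0.900

0.900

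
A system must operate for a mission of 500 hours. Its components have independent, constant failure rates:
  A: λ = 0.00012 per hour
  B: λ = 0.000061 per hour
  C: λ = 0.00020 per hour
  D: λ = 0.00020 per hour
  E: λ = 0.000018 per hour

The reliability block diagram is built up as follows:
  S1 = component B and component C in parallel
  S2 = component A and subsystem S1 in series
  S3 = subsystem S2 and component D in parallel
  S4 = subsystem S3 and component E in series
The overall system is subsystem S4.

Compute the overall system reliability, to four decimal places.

0.9853

R(A) = exp(−0.00012 × 500) = 0.941765
R(B) = exp(−0.000061 × 500) = 0.969960
R(C) = exp(−0.00020 × 500) = 0.904837
R(D) = exp(−0.00020 × 500) = 0.904837
R(E) = exp(−0.000018 × 500) = 0.991040
Parallel (B and C): 1 − (1 − 0.969960)(1 − 0.904837) = 0.997141
Series (A and [0.997141]): 0.941765 × 0.997141 = 0.939072
Parallel ([0.939072] and D): 1 − (1 − 0.939072)(1 − 0.904837) = 0.994202
Series ([0.994202] and E): 0.994202 × 0.991040 = 0.9853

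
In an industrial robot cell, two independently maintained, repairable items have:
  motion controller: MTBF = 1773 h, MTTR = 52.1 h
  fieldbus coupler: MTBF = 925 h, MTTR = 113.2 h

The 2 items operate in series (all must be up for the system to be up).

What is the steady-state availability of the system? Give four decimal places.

A(motion controller) = MTBF/(MTBF+MTTR) = 1773/(1773+52.1) = 0.971454
A(fieldbus coupler) = MTBF/(MTBF+MTTR) = 925/(925+113.2) = 0.890965
Series availability: 0.971454 × 0.890965 = 0.8655

0.8655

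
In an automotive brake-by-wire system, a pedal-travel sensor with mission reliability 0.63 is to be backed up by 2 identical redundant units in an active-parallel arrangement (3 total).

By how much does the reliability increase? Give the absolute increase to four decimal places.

0.3193

R_before = 0.63
R_after = 1 − (1 − 0.63)^3 = 0.9493
ΔR = 0.9493 − 0.63 = 0.3193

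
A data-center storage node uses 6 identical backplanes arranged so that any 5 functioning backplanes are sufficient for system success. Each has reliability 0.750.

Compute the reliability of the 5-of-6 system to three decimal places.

R = Σ_{i=5}^{6} C(6,i) p^i (1−p)^{6−i} with p = 0.750
C(6,5)·0.750^5·0.250^1 = 0.35596
C(6,6)·0.750^6·0.250^0 = 0.17798
Sum = 0.534

0.534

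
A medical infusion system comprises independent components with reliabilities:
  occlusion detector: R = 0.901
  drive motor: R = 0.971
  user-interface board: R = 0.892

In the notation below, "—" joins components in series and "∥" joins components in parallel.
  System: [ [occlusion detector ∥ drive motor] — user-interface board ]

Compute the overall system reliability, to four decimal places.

0.8894

Parallel (occlusion detector and drive motor): 1 − (1 − 0.901000)(1 − 0.971000) = 0.997129
Series ([0.997129] and user-interface board): 0.997129 × 0.892000 = 0.8894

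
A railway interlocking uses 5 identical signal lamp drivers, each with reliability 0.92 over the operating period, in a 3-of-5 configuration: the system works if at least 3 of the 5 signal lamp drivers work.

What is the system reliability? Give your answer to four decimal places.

R = Σ_{i=3}^{5} C(5,i) p^i (1−p)^{5−i} with p = 0.92
C(5,3)·0.92^3·0.08^2 = 0.049836
C(5,4)·0.92^4·0.08^1 = 0.286557
C(5,5)·0.92^5·0.08^0 = 0.659082
Sum = 0.9955

0.9955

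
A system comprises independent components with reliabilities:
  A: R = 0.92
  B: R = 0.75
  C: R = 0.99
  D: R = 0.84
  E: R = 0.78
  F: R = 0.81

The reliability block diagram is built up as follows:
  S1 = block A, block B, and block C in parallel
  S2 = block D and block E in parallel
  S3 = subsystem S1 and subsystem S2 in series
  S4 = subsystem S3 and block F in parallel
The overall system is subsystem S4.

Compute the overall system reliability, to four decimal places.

0.9933

Parallel (A, B, and C): 1 − (1 − 0.920000)(1 − 0.750000)(1 − 0.990000) = 0.999800
Parallel (D and E): 1 − (1 − 0.840000)(1 − 0.780000) = 0.964800
Series ([0.999800] and [0.964800]): 0.999800 × 0.964800 = 0.964607
Parallel ([0.964607] and F): 1 − (1 − 0.964607)(1 − 0.810000) = 0.9933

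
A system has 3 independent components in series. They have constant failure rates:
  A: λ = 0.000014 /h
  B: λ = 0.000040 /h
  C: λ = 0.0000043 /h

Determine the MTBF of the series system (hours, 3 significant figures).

Series of exponential components: λ_sys = Σ λ_i
λ_sys = 0.000014 + 0.000040 + 0.0000043 = 5.8300e-05 /h
MTBF = 1 / λ_sys = 17200 h

17200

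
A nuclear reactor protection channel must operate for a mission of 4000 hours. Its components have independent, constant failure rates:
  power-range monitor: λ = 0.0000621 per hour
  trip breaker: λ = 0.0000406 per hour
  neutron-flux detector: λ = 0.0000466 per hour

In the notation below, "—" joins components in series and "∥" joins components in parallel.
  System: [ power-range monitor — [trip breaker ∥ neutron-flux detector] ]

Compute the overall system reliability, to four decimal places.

0.7602

R(power-range monitor) = exp(−0.0000621 × 4000) = 0.780048
R(trip breaker) = exp(−0.0000406 × 4000) = 0.850101
R(neutron-flux detector) = exp(−0.0000466 × 4000) = 0.829942
Parallel (trip breaker and neutron-flux detector): 1 − (1 − 0.850101)(1 − 0.829942) = 0.974508
Series (power-range monitor and [0.974508]): 0.780048 × 0.974508 = 0.7602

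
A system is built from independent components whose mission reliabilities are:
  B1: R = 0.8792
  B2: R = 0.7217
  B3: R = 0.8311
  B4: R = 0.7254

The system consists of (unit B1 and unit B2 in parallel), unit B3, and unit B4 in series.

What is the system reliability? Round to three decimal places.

Parallel (B1 and B2): 1 − (1 − 0.87920)(1 − 0.72170) = 0.96638
Series ([0.96638], B3, and B4): 0.96638 × 0.83110 × 0.72540 = 0.583

0.583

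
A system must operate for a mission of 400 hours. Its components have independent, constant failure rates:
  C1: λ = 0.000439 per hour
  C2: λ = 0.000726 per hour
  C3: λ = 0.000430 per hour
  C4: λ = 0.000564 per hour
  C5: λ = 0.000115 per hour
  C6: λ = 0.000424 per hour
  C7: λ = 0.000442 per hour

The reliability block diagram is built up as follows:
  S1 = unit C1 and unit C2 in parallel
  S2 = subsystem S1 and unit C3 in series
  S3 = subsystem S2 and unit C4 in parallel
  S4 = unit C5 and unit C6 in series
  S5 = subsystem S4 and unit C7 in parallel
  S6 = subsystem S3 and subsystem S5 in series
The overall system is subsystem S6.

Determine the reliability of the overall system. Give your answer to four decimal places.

0.9310

R(C1) = exp(−0.000439 × 400) = 0.838953
R(C2) = exp(−0.000726 × 400) = 0.747964
R(C3) = exp(−0.000430 × 400) = 0.841979
R(C4) = exp(−0.000564 × 400) = 0.798037
R(C5) = exp(−0.000115 × 400) = 0.955042
R(C6) = exp(−0.000424 × 400) = 0.844002
R(C7) = exp(−0.000442 × 400) = 0.837947
Parallel (C1 and C2): 1 − (1 − 0.838953)(1 − 0.747964) = 0.959410
Series ([0.959410] and C3): 0.959410 × 0.841979 = 0.807803
Parallel ([0.807803] and C4): 1 − (1 − 0.807803)(1 − 0.798037) = 0.961183
Series (C5 and C6): 0.955042 × 0.844002 = 0.806057
Parallel ([0.806057] and C7): 1 − (1 − 0.806057)(1 − 0.837947) = 0.968571
Series ([0.961183] and [0.968571]): 0.961183 × 0.968571 = 0.9310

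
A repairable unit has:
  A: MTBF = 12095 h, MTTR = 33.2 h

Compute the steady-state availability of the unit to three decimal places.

0.997

A(A) = MTBF/(MTBF+MTTR) = 12095/(12095+33.2) = 0.997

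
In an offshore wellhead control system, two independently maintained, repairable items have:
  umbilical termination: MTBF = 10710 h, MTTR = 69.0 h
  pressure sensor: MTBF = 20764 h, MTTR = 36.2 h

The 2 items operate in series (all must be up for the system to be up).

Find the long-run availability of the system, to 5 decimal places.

0.99187

A(umbilical termination) = MTBF/(MTBF+MTTR) = 10710/(10710+69.0) = 0.993599
A(pressure sensor) = MTBF/(MTBF+MTTR) = 20764/(20764+36.2) = 0.998260
Series availability: 0.993599 × 0.998260 = 0.99187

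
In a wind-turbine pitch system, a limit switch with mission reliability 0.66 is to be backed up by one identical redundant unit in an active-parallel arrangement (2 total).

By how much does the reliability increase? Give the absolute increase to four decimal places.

0.2244

R_before = 0.66
R_after = 1 − (1 − 0.66)^2 = 0.8844
ΔR = 0.8844 − 0.66 = 0.2244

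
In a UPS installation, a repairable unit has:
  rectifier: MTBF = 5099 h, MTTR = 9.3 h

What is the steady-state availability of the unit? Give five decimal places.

A(rectifier) = MTBF/(MTBF+MTTR) = 5099/(5099+9.3) = 0.99818

0.99818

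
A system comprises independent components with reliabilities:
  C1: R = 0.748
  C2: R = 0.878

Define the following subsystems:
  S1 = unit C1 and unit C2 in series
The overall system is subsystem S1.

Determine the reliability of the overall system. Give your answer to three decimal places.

0.657

Series (C1 and C2): 0.74800 × 0.87800 = 0.657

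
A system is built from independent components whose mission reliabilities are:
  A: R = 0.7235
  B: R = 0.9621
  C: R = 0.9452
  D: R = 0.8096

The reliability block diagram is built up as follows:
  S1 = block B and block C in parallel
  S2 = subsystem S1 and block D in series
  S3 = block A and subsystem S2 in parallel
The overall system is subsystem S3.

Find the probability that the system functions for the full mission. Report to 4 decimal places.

0.9469

Parallel (B and C): 1 − (1 − 0.962100)(1 − 0.945200) = 0.997923
Series ([0.997923] and D): 0.997923 × 0.809600 = 0.807918
Parallel (A and [0.807918]): 1 − (1 − 0.723500)(1 − 0.807918) = 0.9469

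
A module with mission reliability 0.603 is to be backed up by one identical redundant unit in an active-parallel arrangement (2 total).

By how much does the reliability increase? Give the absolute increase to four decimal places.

0.2394

R_before = 0.603
R_after = 1 − (1 − 0.603)^2 = 0.8424
ΔR = 0.8424 − 0.603 = 0.2394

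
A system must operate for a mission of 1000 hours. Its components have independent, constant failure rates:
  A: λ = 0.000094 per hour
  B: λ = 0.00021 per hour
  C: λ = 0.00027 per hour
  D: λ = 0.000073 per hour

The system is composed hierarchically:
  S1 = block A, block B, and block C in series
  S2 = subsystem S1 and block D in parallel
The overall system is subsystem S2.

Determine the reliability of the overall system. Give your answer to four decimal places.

0.9693

R(A) = exp(−0.000094 × 1000) = 0.910283
R(B) = exp(−0.00021 × 1000) = 0.810584
R(C) = exp(−0.00027 × 1000) = 0.763379
R(D) = exp(−0.000073 × 1000) = 0.929601
Series (A, B, and C): 0.910283 × 0.810584 × 0.763379 = 0.563267
Parallel ([0.563267] and D): 1 − (1 − 0.563267)(1 − 0.929601) = 0.9693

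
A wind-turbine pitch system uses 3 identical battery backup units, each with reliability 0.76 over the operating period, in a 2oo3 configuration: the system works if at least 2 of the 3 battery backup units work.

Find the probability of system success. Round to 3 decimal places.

0.855

R = Σ_{i=2}^{3} C(3,i) p^i (1−p)^{3−i} with p = 0.76
C(3,2)·0.76^2·0.24^1 = 0.41587
C(3,3)·0.76^3·0.24^0 = 0.43898
Sum = 0.855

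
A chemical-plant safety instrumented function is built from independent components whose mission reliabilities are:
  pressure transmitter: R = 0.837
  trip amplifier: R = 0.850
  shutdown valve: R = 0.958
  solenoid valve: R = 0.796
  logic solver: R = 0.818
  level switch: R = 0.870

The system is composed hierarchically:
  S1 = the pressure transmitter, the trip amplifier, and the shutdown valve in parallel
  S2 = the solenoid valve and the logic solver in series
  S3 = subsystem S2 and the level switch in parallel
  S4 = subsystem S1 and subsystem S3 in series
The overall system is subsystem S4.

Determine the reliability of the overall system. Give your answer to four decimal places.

0.9537

Parallel (pressure transmitter, trip amplifier, and shutdown valve): 1 − (1 − 0.837000)(1 − 0.850000)(1 − 0.958000) = 0.998973
Series (solenoid valve and logic solver): 0.796000 × 0.818000 = 0.651128
Parallel ([0.651128] and level switch): 1 − (1 − 0.651128)(1 − 0.870000) = 0.954647
Series ([0.998973] and [0.954647]): 0.998973 × 0.954647 = 0.9537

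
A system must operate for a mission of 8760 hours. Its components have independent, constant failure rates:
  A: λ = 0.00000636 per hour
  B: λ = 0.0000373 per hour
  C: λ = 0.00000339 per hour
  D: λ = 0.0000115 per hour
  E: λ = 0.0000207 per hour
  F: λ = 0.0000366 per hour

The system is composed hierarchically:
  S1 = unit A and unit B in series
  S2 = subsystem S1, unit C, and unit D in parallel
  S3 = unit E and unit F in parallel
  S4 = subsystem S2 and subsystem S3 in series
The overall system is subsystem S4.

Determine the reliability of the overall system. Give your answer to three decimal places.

0.954

R(A) = exp(−0.00000636 × 8760) = 0.94581
R(B) = exp(−0.0000373 × 8760) = 0.72127
R(C) = exp(−0.00000339 × 8760) = 0.97074
R(D) = exp(−0.0000115 × 8760) = 0.90417
R(E) = exp(−0.0000207 × 8760) = 0.83416
R(F) = exp(−0.0000366 × 8760) = 0.72570
Series (A and B): 0.94581 × 0.72127 = 0.68218
Parallel ([0.68218], C, and D): 1 − (1 − 0.68218)(1 − 0.97074)(1 − 0.90417) = 0.99911
Parallel (E and F): 1 − (1 − 0.83416)(1 − 0.72570) = 0.95451
Series ([0.99911] and [0.95451]): 0.99911 × 0.95451 = 0.954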